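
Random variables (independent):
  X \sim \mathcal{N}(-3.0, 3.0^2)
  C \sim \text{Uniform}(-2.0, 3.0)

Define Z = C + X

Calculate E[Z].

E[Z] = 1*E[X] + 1*E[C]
E[X] = -3
E[C] = 0.5
E[Z] = 1*(-3) + 1*0.5 = -2.5

-2.5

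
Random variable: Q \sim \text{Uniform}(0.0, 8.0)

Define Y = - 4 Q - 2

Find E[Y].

For Y = -4Q - 2:
E[Y] = -4 * E[Q] - 2
E[Q] = (0 + 8)/2 = 4
E[Y] = -4 * 4 - 2 = -18

-18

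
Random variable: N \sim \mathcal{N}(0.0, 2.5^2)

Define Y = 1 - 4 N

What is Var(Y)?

For Y = aN + b: Var(Y) = a² * Var(N)
Var(N) = 2.5^2 = 6.25
Var(Y) = (-4)² * 6.25 = 16 * 6.25 = 100

100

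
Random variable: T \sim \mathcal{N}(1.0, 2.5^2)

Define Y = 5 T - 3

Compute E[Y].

For Y = 5T - 3:
E[Y] = 5 * E[T] - 3
E[T] = 1.0 = 1
E[Y] = 5 * 1 - 3 = 2

2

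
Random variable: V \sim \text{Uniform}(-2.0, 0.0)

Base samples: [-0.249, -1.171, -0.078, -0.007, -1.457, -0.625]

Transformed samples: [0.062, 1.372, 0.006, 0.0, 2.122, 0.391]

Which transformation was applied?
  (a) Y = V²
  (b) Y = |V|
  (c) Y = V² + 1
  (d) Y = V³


Checking option (a) Y = V²:
  V = -0.249 -> Y = 0.062 ✓
  V = -1.171 -> Y = 1.372 ✓
  V = -0.078 -> Y = 0.006 ✓
All samples match this transformation.

(a) V²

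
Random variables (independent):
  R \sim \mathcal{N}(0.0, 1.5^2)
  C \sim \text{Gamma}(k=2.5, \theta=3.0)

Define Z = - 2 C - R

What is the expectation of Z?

E[Z] = -1*E[R] - 2*E[C]
E[R] = 0
E[C] = 7.5
E[Z] = -1*0 - 2*7.5 = -15

-15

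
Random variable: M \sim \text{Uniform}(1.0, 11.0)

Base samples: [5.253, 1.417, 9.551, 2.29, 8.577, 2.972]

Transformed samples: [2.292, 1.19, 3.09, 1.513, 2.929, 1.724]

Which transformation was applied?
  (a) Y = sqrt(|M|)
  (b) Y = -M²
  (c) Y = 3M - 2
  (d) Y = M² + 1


Checking option (a) Y = sqrt(|M|):
  M = 5.253 -> Y = 2.292 ✓
  M = 1.417 -> Y = 1.19 ✓
  M = 9.551 -> Y = 3.09 ✓
All samples match this transformation.

(a) sqrt(|M|)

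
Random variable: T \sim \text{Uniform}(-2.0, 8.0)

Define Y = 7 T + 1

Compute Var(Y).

For Y = aT + b: Var(Y) = a² * Var(T)
Var(T) = (8 + 2)^2/12 = 8.3333333
Var(Y) = 7² * 8.3333333 = 49 * 8.3333333 = 408.33333

408.33333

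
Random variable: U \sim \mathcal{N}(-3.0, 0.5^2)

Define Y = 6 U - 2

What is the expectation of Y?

For Y = 6U - 2:
E[Y] = 6 * E[U] - 2
E[U] = -3.0 = -3
E[Y] = 6 * (-3) - 2 = -20

-20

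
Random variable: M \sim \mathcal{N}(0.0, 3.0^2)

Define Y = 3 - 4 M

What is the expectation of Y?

For Y = -4M + 3:
E[Y] = -4 * E[M] + 3
E[M] = 0.0 = 0
E[Y] = -4 * 0 + 3 = 3

3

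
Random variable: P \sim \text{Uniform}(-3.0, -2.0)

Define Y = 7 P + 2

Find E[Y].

For Y = 7P + 2:
E[Y] = 7 * E[P] + 2
E[P] = (-3 - 2)/2 = -2.5
E[Y] = 7 * (-2.5) + 2 = -15.5

-15.5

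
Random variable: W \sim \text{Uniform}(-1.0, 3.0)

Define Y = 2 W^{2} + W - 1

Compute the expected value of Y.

E[Y] = 2*E[W²] + 1*E[W] - 1
E[W] = 1
E[W²] = Var(W) + (E[W])² = 1.3333333 + 1 = 2.3333333
E[Y] = 2*2.3333333 + 1*1 - 1 = 4.6666667

4.6666667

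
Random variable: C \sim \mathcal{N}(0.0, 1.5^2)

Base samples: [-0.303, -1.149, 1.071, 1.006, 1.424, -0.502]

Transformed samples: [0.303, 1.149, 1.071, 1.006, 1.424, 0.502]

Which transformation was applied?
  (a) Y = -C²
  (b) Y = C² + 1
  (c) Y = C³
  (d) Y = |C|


Checking option (d) Y = |C|:
  C = -0.303 -> Y = 0.303 ✓
  C = -1.149 -> Y = 1.149 ✓
  C = 1.071 -> Y = 1.071 ✓
All samples match this transformation.

(d) |C|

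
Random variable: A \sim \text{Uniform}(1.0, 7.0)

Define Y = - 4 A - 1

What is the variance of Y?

For Y = aA + b: Var(Y) = a² * Var(A)
Var(A) = (7 - 1)^2/12 = 3
Var(Y) = (-4)² * 3 = 16 * 3 = 48

48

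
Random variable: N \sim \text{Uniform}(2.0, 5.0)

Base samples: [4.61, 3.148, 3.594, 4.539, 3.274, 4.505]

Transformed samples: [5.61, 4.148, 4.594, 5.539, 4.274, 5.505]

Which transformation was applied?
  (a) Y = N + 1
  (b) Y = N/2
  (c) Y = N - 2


Checking option (a) Y = N + 1:
  N = 4.61 -> Y = 5.61 ✓
  N = 3.148 -> Y = 4.148 ✓
  N = 3.594 -> Y = 4.594 ✓
All samples match this transformation.

(a) N + 1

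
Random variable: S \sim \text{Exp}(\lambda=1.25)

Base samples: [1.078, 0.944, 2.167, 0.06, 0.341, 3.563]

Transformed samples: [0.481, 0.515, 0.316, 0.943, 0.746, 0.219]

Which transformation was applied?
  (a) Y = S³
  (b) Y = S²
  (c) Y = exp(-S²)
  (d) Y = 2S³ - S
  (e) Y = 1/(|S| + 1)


Checking option (e) Y = 1/(|S| + 1):
  S = 1.078 -> Y = 0.481 ✓
  S = 0.944 -> Y = 0.515 ✓
  S = 2.167 -> Y = 0.316 ✓
All samples match this transformation.

(e) 1/(|S| + 1)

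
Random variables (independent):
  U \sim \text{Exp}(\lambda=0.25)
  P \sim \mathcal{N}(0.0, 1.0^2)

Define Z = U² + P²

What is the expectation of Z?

E[Z] = E[U²] + E[P²]
E[U²] = Var(U) + E[U]² = 16 + 16 = 32
E[P²] = Var(P) + E[P]² = 1 + 0 = 1
E[Z] = 32 + 1 = 33

33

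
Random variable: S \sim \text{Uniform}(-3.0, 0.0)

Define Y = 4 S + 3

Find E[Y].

For Y = 4S + 3:
E[Y] = 4 * E[S] + 3
E[S] = (-3 + 0)/2 = -1.5
E[Y] = 4 * (-1.5) + 3 = -3

-3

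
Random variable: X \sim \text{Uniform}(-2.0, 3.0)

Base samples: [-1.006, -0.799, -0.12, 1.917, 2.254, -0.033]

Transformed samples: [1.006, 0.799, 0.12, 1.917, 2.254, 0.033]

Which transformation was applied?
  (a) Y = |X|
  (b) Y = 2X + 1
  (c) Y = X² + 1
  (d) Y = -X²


Checking option (a) Y = |X|:
  X = -1.006 -> Y = 1.006 ✓
  X = -0.799 -> Y = 0.799 ✓
  X = -0.12 -> Y = 0.12 ✓
All samples match this transformation.

(a) |X|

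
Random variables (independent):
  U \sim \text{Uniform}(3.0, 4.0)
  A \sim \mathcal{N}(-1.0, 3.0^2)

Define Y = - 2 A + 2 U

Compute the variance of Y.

For independent RVs: Var(aX + bY) = a²Var(X) + b²Var(Y)
Var(U) = 0.083333333
Var(A) = 9
Var(Y) = 2²*0.083333333 + (-2)²*9
= 4*0.083333333 + 4*9 = 36.333333

36.333333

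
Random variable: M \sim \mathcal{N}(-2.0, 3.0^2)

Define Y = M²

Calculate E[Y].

E[M²] = Var(M) + (E[M])² = 9 + 4 = 13

13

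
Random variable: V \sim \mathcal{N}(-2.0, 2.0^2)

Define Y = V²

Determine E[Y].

E[V²] = Var(V) + (E[V])² = 4 + 4 = 8

8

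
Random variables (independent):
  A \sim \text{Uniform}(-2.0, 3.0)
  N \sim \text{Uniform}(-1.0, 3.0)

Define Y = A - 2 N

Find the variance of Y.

For independent RVs: Var(aX + bY) = a²Var(X) + b²Var(Y)
Var(A) = 2.0833333
Var(N) = 1.3333333
Var(Y) = 1²*2.0833333 + (-2)²*1.3333333
= 1*2.0833333 + 4*1.3333333 = 7.4166667

7.4166667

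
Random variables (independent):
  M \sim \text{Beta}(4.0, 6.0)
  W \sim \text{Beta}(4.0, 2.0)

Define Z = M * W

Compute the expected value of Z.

For independent RVs: E[XY] = E[X]*E[Y]
E[M] = 0.4
E[W] = 0.66666667
E[Z] = 0.4 * 0.66666667 = 0.26666667

0.26666667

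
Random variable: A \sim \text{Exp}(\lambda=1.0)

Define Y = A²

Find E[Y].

Using E[X²] = Var(X) + (E[X])²:
E[A] = 1
Var(A) = 1/1.0^2 = 1
E[A²] = 1 + 1² = 1 + 1 = 2

2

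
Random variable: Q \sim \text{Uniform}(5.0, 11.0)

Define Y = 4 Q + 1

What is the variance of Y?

For Y = aQ + b: Var(Y) = a² * Var(Q)
Var(Q) = (11 - 5)^2/12 = 3
Var(Y) = 4² * 3 = 16 * 3 = 48

48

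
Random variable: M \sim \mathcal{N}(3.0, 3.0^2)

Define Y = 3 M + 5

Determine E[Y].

For Y = 3M + 5:
E[Y] = 3 * E[M] + 5
E[M] = 3.0 = 3
E[Y] = 3 * 3 + 5 = 14

14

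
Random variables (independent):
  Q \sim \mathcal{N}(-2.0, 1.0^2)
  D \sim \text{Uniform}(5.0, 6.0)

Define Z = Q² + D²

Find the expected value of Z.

E[Z] = E[Q²] + E[D²]
E[Q²] = Var(Q) + E[Q]² = 1 + 4 = 5
E[D²] = Var(D) + E[D]² = 0.083333333 + 30.25 = 30.333333
E[Z] = 5 + 30.333333 = 35.333333

35.333333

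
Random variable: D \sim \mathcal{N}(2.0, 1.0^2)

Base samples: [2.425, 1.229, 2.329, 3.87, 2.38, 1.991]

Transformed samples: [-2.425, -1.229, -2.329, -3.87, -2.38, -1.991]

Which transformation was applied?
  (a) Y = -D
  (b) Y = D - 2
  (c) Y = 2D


Checking option (a) Y = -D:
  D = 2.425 -> Y = -2.425 ✓
  D = 1.229 -> Y = -1.229 ✓
  D = 2.329 -> Y = -2.329 ✓
All samples match this transformation.

(a) -D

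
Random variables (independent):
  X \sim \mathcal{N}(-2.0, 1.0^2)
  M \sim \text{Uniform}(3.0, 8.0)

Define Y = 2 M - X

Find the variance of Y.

For independent RVs: Var(aX + bY) = a²Var(X) + b²Var(Y)
Var(X) = 1
Var(M) = 2.0833333
Var(Y) = (-1)²*1 + 2²*2.0833333
= 1*1 + 4*2.0833333 = 9.3333333

9.3333333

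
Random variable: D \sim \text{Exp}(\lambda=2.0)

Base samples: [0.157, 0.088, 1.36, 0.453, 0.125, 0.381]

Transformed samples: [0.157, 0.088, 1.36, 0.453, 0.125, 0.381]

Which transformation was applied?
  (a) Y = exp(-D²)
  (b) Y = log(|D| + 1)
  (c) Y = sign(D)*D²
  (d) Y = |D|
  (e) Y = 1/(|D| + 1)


Checking option (d) Y = |D|:
  D = 0.157 -> Y = 0.157 ✓
  D = 0.088 -> Y = 0.088 ✓
  D = 1.36 -> Y = 1.36 ✓
All samples match this transformation.

(d) |D|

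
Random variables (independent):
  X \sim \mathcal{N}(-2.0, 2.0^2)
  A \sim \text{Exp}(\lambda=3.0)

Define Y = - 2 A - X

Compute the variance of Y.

For independent RVs: Var(aX + bY) = a²Var(X) + b²Var(Y)
Var(X) = 4
Var(A) = 0.11111111
Var(Y) = (-1)²*4 + (-2)²*0.11111111
= 1*4 + 4*0.11111111 = 4.4444444

4.4444444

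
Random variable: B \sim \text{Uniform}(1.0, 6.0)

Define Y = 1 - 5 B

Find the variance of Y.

For Y = aB + b: Var(Y) = a² * Var(B)
Var(B) = (6 - 1)^2/12 = 2.0833333
Var(Y) = (-5)² * 2.0833333 = 25 * 2.0833333 = 52.083333

52.083333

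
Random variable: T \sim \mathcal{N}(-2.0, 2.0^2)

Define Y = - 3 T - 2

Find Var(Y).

For Y = aT + b: Var(Y) = a² * Var(T)
Var(T) = 2.0^2 = 4
Var(Y) = (-3)² * 4 = 9 * 4 = 36

36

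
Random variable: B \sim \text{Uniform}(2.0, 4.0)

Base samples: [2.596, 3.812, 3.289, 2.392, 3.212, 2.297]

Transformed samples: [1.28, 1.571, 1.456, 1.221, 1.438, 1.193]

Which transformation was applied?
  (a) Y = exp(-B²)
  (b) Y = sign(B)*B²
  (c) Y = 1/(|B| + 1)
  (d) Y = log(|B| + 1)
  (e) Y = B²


Checking option (d) Y = log(|B| + 1):
  B = 2.596 -> Y = 1.28 ✓
  B = 3.812 -> Y = 1.571 ✓
  B = 3.289 -> Y = 1.456 ✓
All samples match this transformation.

(d) log(|B| + 1)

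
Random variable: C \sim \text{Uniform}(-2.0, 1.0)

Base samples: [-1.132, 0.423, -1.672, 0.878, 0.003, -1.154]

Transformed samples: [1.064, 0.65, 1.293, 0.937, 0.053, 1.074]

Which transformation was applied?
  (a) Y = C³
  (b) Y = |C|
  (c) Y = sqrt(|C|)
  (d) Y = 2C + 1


Checking option (c) Y = sqrt(|C|):
  C = -1.132 -> Y = 1.064 ✓
  C = 0.423 -> Y = 0.65 ✓
  C = -1.672 -> Y = 1.293 ✓
All samples match this transformation.

(c) sqrt(|C|)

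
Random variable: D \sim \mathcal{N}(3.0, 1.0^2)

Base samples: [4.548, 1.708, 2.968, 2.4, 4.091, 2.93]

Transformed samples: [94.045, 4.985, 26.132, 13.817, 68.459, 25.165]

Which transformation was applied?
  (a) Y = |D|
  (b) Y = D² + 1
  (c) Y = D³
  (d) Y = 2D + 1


Checking option (c) Y = D³:
  D = 4.548 -> Y = 94.045 ✓
  D = 1.708 -> Y = 4.985 ✓
  D = 2.968 -> Y = 26.132 ✓
All samples match this transformation.

(c) D³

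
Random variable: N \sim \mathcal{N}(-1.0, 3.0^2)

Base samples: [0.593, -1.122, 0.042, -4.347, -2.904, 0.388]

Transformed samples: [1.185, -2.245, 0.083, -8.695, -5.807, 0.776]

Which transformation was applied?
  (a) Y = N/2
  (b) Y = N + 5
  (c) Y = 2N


Checking option (c) Y = 2N:
  N = 0.593 -> Y = 1.185 ✓
  N = -1.122 -> Y = -2.245 ✓
  N = 0.042 -> Y = 0.083 ✓
All samples match this transformation.

(c) 2N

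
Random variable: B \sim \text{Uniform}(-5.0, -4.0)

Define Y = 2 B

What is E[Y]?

For Y = 2B:
E[Y] = 2 * E[B]
E[B] = (-5 - 4)/2 = -4.5
E[Y] = 2 * (-4.5) = -9

-9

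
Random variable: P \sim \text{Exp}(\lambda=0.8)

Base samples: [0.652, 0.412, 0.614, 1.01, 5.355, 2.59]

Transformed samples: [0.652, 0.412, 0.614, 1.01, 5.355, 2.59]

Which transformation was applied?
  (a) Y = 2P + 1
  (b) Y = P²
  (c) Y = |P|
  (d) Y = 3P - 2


Checking option (c) Y = |P|:
  P = 0.652 -> Y = 0.652 ✓
  P = 0.412 -> Y = 0.412 ✓
  P = 0.614 -> Y = 0.614 ✓
All samples match this transformation.

(c) |P|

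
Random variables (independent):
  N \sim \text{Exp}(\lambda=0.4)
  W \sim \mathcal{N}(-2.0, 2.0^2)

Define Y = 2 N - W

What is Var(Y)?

For independent RVs: Var(aX + bY) = a²Var(X) + b²Var(Y)
Var(N) = 6.25
Var(W) = 4
Var(Y) = 2²*6.25 + (-1)²*4
= 4*6.25 + 1*4 = 29

29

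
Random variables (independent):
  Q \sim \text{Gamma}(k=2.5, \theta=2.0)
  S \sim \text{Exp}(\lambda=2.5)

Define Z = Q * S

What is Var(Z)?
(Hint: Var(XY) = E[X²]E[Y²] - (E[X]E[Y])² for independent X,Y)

Var(XY) = E[X²]E[Y²] - (E[X]E[Y])²
E[Q] = 5, Var(Q) = 10
E[S] = 0.4, Var(S) = 0.16
E[Q²] = 10 + 5² = 35
E[S²] = 0.16 + 0.4² = 0.32
Var(Z) = 35*0.32 - (5*0.4)²
= 11.2 - 4 = 7.2

7.2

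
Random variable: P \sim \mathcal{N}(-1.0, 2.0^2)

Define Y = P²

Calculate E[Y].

Using E[X²] = Var(X) + (E[X])²:
E[P] = -1
Var(P) = 2.0^2 = 4
E[P²] = 4 + (-1)² = 4 + 1 = 5

5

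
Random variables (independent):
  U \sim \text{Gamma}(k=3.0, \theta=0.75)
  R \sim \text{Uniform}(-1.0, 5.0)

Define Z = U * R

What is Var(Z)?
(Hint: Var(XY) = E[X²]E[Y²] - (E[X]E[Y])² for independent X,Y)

Var(XY) = E[X²]E[Y²] - (E[X]E[Y])²
E[U] = 2.25, Var(U) = 1.6875
E[R] = 2, Var(R) = 3
E[U²] = 1.6875 + 2.25² = 6.75
E[R²] = 3 + 2² = 7
Var(Z) = 6.75*7 - (2.25*2)²
= 47.25 - 20.25 = 27

27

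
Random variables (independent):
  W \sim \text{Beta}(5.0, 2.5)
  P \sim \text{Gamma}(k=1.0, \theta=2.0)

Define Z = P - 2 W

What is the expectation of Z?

E[Z] = -2*E[W] + 1*E[P]
E[W] = 0.66666667
E[P] = 2
E[Z] = -2*0.66666667 + 1*2 = 0.66666667

0.66666667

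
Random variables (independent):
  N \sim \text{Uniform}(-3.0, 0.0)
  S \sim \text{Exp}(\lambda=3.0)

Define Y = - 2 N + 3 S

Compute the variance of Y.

For independent RVs: Var(aX + bY) = a²Var(X) + b²Var(Y)
Var(N) = 0.75
Var(S) = 0.11111111
Var(Y) = (-2)²*0.75 + 3²*0.11111111
= 4*0.75 + 9*0.11111111 = 4

4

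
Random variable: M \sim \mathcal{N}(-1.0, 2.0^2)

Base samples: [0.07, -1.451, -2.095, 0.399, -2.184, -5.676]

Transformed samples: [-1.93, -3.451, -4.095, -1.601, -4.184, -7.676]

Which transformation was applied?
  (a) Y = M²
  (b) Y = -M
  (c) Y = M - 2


Checking option (c) Y = M - 2:
  M = 0.07 -> Y = -1.93 ✓
  M = -1.451 -> Y = -3.451 ✓
  M = -2.095 -> Y = -4.095 ✓
All samples match this transformation.

(c) M - 2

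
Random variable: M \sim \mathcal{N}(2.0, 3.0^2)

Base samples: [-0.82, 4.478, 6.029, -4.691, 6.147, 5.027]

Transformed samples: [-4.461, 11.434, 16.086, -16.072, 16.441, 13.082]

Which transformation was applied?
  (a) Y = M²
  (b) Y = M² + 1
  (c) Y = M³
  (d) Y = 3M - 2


Checking option (d) Y = 3M - 2:
  M = -0.82 -> Y = -4.461 ✓
  M = 4.478 -> Y = 11.434 ✓
  M = 6.029 -> Y = 16.086 ✓
All samples match this transformation.

(d) 3M - 2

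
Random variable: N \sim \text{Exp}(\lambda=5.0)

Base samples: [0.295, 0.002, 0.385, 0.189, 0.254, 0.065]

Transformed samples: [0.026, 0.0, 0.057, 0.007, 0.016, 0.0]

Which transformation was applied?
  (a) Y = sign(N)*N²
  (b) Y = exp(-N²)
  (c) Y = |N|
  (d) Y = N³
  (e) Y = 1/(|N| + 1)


Checking option (d) Y = N³:
  N = 0.295 -> Y = 0.026 ✓
  N = 0.002 -> Y = 0.0 ✓
  N = 0.385 -> Y = 0.057 ✓
All samples match this transformation.

(d) N³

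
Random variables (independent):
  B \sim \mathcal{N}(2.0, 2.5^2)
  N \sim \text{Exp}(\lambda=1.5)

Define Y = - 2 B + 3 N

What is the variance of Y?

For independent RVs: Var(aX + bY) = a²Var(X) + b²Var(Y)
Var(B) = 6.25
Var(N) = 0.44444444
Var(Y) = (-2)²*6.25 + 3²*0.44444444
= 4*6.25 + 9*0.44444444 = 29

29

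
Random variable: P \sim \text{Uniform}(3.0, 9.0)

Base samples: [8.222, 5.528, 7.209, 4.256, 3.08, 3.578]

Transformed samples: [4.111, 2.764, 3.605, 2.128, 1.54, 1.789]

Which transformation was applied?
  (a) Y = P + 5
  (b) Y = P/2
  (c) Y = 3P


Checking option (b) Y = P/2:
  P = 8.222 -> Y = 4.111 ✓
  P = 5.528 -> Y = 2.764 ✓
  P = 7.209 -> Y = 3.605 ✓
All samples match this transformation.

(b) P/2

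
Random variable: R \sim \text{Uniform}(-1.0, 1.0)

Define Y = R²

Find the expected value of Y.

E[R²] = Var(R) + (E[R])² = 0.33333333 + 0 = 0.33333333

0.33333333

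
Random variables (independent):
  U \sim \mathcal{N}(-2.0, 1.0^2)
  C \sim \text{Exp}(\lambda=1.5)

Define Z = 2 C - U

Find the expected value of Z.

E[Z] = -1*E[U] + 2*E[C]
E[U] = -2
E[C] = 0.66666667
E[Z] = -1*(-2) + 2*0.66666667 = 3.3333333

3.3333333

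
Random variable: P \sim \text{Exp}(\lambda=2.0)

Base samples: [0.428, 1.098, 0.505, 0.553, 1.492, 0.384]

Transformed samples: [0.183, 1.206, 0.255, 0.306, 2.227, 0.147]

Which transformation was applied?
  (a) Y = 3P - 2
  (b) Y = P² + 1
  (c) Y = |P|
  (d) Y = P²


Checking option (d) Y = P²:
  P = 0.428 -> Y = 0.183 ✓
  P = 1.098 -> Y = 1.206 ✓
  P = 0.505 -> Y = 0.255 ✓
All samples match this transformation.

(d) P²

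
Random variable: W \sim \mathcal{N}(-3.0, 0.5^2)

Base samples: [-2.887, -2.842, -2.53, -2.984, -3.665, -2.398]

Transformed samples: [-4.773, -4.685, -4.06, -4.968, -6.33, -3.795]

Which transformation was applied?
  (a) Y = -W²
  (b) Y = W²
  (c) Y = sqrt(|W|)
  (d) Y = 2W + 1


Checking option (d) Y = 2W + 1:
  W = -2.887 -> Y = -4.773 ✓
  W = -2.842 -> Y = -4.685 ✓
  W = -2.53 -> Y = -4.06 ✓
All samples match this transformation.

(d) 2W + 1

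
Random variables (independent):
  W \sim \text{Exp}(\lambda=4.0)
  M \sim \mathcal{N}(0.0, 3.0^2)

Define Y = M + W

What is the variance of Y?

For independent RVs: Var(aX + bY) = a²Var(X) + b²Var(Y)
Var(W) = 0.0625
Var(M) = 9
Var(Y) = 1²*0.0625 + 1²*9
= 1*0.0625 + 1*9 = 9.0625

9.0625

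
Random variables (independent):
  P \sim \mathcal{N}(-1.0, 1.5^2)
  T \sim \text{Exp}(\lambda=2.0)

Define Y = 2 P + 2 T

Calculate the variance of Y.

For independent RVs: Var(aX + bY) = a²Var(X) + b²Var(Y)
Var(P) = 2.25
Var(T) = 0.25
Var(Y) = 2²*2.25 + 2²*0.25
= 4*2.25 + 4*0.25 = 10

10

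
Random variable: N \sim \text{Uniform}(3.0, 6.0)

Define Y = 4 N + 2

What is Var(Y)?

For Y = aN + b: Var(Y) = a² * Var(N)
Var(N) = (6 - 3)^2/12 = 0.75
Var(Y) = 4² * 0.75 = 16 * 0.75 = 12

12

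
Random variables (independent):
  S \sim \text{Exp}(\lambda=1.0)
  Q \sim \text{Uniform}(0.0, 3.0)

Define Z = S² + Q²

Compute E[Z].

E[Z] = E[S²] + E[Q²]
E[S²] = Var(S) + E[S]² = 1 + 1 = 2
E[Q²] = Var(Q) + E[Q]² = 0.75 + 2.25 = 3
E[Z] = 2 + 3 = 5

5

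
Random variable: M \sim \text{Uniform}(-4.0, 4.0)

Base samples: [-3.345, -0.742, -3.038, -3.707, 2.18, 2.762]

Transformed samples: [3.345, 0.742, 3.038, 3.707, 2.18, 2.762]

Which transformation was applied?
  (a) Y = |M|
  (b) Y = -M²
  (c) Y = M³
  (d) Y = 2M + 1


Checking option (a) Y = |M|:
  M = -3.345 -> Y = 3.345 ✓
  M = -0.742 -> Y = 0.742 ✓
  M = -3.038 -> Y = 3.038 ✓
All samples match this transformation.

(a) |M|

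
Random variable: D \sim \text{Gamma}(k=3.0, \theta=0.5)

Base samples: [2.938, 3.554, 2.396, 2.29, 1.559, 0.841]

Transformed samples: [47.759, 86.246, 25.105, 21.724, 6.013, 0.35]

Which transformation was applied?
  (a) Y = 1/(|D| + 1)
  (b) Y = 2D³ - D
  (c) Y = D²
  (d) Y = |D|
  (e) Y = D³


Checking option (b) Y = 2D³ - D:
  D = 2.938 -> Y = 47.759 ✓
  D = 3.554 -> Y = 86.246 ✓
  D = 2.396 -> Y = 25.105 ✓
All samples match this transformation.

(b) 2D³ - D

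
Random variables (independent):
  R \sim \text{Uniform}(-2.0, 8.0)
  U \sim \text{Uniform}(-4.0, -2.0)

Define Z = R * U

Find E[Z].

For independent RVs: E[XY] = E[X]*E[Y]
E[R] = 3
E[U] = -3
E[Z] = 3 * (-3) = -9

-9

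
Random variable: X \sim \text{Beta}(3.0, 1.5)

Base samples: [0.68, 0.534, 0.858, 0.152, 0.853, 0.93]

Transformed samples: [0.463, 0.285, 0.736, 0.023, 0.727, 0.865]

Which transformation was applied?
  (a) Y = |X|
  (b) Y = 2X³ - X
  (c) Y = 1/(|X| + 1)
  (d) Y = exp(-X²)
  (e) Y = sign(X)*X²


Checking option (e) Y = sign(X)*X²:
  X = 0.68 -> Y = 0.463 ✓
  X = 0.534 -> Y = 0.285 ✓
  X = 0.858 -> Y = 0.736 ✓
All samples match this transformation.

(e) sign(X)*X²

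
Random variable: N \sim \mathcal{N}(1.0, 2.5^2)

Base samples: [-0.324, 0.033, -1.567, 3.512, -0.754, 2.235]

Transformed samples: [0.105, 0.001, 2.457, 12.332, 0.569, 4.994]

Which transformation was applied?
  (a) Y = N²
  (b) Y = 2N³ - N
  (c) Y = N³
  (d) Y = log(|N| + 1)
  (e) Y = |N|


Checking option (a) Y = N²:
  N = -0.324 -> Y = 0.105 ✓
  N = 0.033 -> Y = 0.001 ✓
  N = -1.567 -> Y = 2.457 ✓
All samples match this transformation.

(a) N²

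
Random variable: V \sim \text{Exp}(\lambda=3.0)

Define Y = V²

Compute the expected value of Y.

E[V²] = Var(V) + (E[V])² = 0.11111111 + 0.11111111 = 0.22222222

0.22222222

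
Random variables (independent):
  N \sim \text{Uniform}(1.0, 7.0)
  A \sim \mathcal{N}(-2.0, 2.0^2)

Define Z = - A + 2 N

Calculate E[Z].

E[Z] = 2*E[N] - 1*E[A]
E[N] = 4
E[A] = -2
E[Z] = 2*4 - 1*(-2) = 10

10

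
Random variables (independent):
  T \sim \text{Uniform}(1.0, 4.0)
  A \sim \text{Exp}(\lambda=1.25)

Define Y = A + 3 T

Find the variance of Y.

For independent RVs: Var(aX + bY) = a²Var(X) + b²Var(Y)
Var(T) = 0.75
Var(A) = 0.64
Var(Y) = 3²*0.75 + 1²*0.64
= 9*0.75 + 1*0.64 = 7.39

7.39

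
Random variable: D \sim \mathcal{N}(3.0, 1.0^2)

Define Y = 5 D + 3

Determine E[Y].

For Y = 5D + 3:
E[Y] = 5 * E[D] + 3
E[D] = 3.0 = 3
E[Y] = 5 * 3 + 3 = 18

18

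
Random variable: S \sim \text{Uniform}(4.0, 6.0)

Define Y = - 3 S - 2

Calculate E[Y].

For Y = -3S - 2:
E[Y] = -3 * E[S] - 2
E[S] = (4 + 6)/2 = 5
E[Y] = -3 * 5 - 2 = -17

-17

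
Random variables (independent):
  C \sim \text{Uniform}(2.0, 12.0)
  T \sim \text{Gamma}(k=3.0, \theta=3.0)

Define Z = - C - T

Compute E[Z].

E[Z] = -1*E[C] - 1*E[T]
E[C] = 7
E[T] = 9
E[Z] = -1*7 - 1*9 = -16

-16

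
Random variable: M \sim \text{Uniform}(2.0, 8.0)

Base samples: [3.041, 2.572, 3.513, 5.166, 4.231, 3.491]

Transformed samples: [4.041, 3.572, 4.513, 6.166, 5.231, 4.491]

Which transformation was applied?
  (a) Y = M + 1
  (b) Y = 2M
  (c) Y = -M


Checking option (a) Y = M + 1:
  M = 3.041 -> Y = 4.041 ✓
  M = 2.572 -> Y = 3.572 ✓
  M = 3.513 -> Y = 4.513 ✓
All samples match this transformation.

(a) M + 1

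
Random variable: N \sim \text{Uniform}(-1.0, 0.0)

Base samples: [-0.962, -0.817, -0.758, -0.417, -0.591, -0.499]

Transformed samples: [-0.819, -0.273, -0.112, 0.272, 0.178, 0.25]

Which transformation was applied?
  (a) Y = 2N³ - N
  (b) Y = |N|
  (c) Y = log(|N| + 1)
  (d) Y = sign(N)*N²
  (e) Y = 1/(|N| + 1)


Checking option (a) Y = 2N³ - N:
  N = -0.962 -> Y = -0.819 ✓
  N = -0.817 -> Y = -0.273 ✓
  N = -0.758 -> Y = -0.112 ✓
All samples match this transformation.

(a) 2N³ - N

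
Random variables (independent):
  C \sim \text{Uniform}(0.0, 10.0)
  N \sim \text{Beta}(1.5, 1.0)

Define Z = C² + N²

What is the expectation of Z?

E[Z] = E[C²] + E[N²]
E[C²] = Var(C) + E[C]² = 8.3333333 + 25 = 33.333333
E[N²] = Var(N) + E[N]² = 0.068571429 + 0.36 = 0.42857143
E[Z] = 33.333333 + 0.42857143 = 33.761905

33.761905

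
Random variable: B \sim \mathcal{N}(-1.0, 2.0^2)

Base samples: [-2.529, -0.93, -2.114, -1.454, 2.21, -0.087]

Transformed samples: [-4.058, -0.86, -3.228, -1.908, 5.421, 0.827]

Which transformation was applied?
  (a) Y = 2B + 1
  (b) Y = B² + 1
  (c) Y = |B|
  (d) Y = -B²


Checking option (a) Y = 2B + 1:
  B = -2.529 -> Y = -4.058 ✓
  B = -0.93 -> Y = -0.86 ✓
  B = -2.114 -> Y = -3.228 ✓
All samples match this transformation.

(a) 2B + 1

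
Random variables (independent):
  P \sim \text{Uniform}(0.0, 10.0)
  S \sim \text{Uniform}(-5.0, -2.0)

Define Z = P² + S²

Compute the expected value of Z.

E[Z] = E[P²] + E[S²]
E[P²] = Var(P) + E[P]² = 8.3333333 + 25 = 33.333333
E[S²] = Var(S) + E[S]² = 0.75 + 12.25 = 13
E[Z] = 33.333333 + 13 = 46.333333

46.333333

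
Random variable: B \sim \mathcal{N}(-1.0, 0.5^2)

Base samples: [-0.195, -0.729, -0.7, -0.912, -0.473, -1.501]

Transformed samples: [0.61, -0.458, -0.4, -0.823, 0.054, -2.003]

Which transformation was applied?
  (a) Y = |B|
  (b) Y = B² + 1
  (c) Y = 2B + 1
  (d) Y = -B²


Checking option (c) Y = 2B + 1:
  B = -0.195 -> Y = 0.61 ✓
  B = -0.729 -> Y = -0.458 ✓
  B = -0.7 -> Y = -0.4 ✓
All samples match this transformation.

(c) 2B + 1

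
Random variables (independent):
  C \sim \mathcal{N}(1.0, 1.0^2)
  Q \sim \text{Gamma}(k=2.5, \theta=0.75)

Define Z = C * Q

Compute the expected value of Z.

For independent RVs: E[XY] = E[X]*E[Y]
E[C] = 1
E[Q] = 1.875
E[Z] = 1 * 1.875 = 1.875

1.875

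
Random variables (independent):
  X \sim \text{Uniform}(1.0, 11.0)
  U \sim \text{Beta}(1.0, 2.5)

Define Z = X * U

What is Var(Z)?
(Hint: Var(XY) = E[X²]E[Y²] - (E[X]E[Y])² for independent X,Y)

Var(XY) = E[X²]E[Y²] - (E[X]E[Y])²
E[X] = 6, Var(X) = 8.3333333
E[U] = 0.28571429, Var(U) = 0.045351474
E[X²] = 8.3333333 + 6² = 44.333333
E[U²] = 0.045351474 + 0.28571429² = 0.12698413
Var(Z) = 44.333333*0.12698413 - (6*0.28571429)²
= 5.6296296 - 2.9387755 = 2.6908541

2.6908541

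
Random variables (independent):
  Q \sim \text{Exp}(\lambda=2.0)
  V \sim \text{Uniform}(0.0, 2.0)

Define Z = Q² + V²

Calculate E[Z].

E[Z] = E[Q²] + E[V²]
E[Q²] = Var(Q) + E[Q]² = 0.25 + 0.25 = 0.5
E[V²] = Var(V) + E[V]² = 0.33333333 + 1 = 1.3333333
E[Z] = 0.5 + 1.3333333 = 1.8333333

1.8333333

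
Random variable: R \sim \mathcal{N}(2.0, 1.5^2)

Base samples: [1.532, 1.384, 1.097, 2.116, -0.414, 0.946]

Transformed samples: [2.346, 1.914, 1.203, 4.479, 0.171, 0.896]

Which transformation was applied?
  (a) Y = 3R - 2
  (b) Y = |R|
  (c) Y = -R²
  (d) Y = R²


Checking option (d) Y = R²:
  R = 1.532 -> Y = 2.346 ✓
  R = 1.384 -> Y = 1.914 ✓
  R = 1.097 -> Y = 1.203 ✓
All samples match this transformation.

(d) R²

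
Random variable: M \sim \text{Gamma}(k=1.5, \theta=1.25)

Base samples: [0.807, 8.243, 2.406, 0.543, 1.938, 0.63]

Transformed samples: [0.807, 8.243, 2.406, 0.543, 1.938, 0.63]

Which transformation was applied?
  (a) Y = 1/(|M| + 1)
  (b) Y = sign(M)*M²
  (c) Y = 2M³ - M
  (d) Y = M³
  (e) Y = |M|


Checking option (e) Y = |M|:
  M = 0.807 -> Y = 0.807 ✓
  M = 8.243 -> Y = 8.243 ✓
  M = 2.406 -> Y = 2.406 ✓
All samples match this transformation.

(e) |M|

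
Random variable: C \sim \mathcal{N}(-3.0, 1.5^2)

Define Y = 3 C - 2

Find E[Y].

For Y = 3C - 2:
E[Y] = 3 * E[C] - 2
E[C] = -3.0 = -3
E[Y] = 3 * (-3) - 2 = -11

-11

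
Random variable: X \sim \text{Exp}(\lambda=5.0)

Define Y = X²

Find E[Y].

E[X²] = Var(X) + (E[X])² = 0.04 + 0.04 = 0.08

0.08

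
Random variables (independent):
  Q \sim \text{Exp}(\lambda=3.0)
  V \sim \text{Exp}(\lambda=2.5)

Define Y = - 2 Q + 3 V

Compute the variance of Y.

For independent RVs: Var(aX + bY) = a²Var(X) + b²Var(Y)
Var(Q) = 0.11111111
Var(V) = 0.16
Var(Y) = (-2)²*0.11111111 + 3²*0.16
= 4*0.11111111 + 9*0.16 = 1.8844444

1.8844444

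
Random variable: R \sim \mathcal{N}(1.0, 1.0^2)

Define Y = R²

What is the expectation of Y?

E[R²] = Var(R) + (E[R])² = 1 + 1 = 2

2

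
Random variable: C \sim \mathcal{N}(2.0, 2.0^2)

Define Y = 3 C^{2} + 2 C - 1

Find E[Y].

E[Y] = 3*E[C²] + 2*E[C] - 1
E[C] = 2
E[C²] = Var(C) + (E[C])² = 4 + 4 = 8
E[Y] = 3*8 + 2*2 - 1 = 27

27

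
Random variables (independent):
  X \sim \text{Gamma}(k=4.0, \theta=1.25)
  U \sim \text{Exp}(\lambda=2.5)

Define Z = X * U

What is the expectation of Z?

For independent RVs: E[XY] = E[X]*E[Y]
E[X] = 5
E[U] = 0.4
E[Z] = 5 * 0.4 = 2

2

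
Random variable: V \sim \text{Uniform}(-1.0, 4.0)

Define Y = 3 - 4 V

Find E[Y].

For Y = -4V + 3:
E[Y] = -4 * E[V] + 3
E[V] = (-1 + 4)/2 = 1.5
E[Y] = -4 * 1.5 + 3 = -3

-3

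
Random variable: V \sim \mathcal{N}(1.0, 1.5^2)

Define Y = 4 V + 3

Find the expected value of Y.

For Y = 4V + 3:
E[Y] = 4 * E[V] + 3
E[V] = 1.0 = 1
E[Y] = 4 * 1 + 3 = 7

7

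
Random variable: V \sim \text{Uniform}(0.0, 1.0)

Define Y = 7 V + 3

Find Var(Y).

For Y = aV + b: Var(Y) = a² * Var(V)
Var(V) = (1 - 0)^2/12 = 0.083333333
Var(Y) = 7² * 0.083333333 = 49 * 0.083333333 = 4.0833333

4.0833333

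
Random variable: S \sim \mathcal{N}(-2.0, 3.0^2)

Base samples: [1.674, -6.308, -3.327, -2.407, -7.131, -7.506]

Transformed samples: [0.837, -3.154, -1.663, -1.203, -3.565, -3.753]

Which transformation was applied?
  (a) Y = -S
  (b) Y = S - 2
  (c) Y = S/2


Checking option (c) Y = S/2:
  S = 1.674 -> Y = 0.837 ✓
  S = -6.308 -> Y = -3.154 ✓
  S = -3.327 -> Y = -1.663 ✓
All samples match this transformation.

(c) S/2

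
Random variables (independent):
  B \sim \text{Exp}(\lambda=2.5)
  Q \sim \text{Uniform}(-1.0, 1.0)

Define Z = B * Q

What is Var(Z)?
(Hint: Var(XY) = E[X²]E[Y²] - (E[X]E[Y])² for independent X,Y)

Var(XY) = E[X²]E[Y²] - (E[X]E[Y])²
E[B] = 0.4, Var(B) = 0.16
E[Q] = 0, Var(Q) = 0.33333333
E[B²] = 0.16 + 0.4² = 0.32
E[Q²] = 0.33333333 + 0² = 0.33333333
Var(Z) = 0.32*0.33333333 - (0.4*0)²
= 0.10666667 - 0 = 0.10666667

0.10666667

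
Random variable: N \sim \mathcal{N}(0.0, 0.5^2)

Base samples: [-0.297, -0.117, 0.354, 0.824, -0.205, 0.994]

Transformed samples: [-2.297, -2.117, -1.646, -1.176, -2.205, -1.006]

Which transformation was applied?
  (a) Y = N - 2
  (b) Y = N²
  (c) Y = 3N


Checking option (a) Y = N - 2:
  N = -0.297 -> Y = -2.297 ✓
  N = -0.117 -> Y = -2.117 ✓
  N = 0.354 -> Y = -1.646 ✓
All samples match this transformation.

(a) N - 2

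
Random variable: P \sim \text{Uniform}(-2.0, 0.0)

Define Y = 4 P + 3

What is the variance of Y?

For Y = aP + b: Var(Y) = a² * Var(P)
Var(P) = (0 + 2)^2/12 = 0.33333333
Var(Y) = 4² * 0.33333333 = 16 * 0.33333333 = 5.3333333

5.3333333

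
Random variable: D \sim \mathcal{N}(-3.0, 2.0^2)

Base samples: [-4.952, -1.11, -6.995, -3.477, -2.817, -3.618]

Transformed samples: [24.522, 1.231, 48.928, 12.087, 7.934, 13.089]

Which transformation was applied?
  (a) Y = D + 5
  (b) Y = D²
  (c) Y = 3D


Checking option (b) Y = D²:
  D = -4.952 -> Y = 24.522 ✓
  D = -1.11 -> Y = 1.231 ✓
  D = -6.995 -> Y = 48.928 ✓
All samples match this transformation.

(b) D²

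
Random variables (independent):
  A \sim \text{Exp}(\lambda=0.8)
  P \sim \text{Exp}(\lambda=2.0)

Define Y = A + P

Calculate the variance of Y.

For independent RVs: Var(aX + bY) = a²Var(X) + b²Var(Y)
Var(A) = 1.5625
Var(P) = 0.25
Var(Y) = 1²*1.5625 + 1²*0.25
= 1*1.5625 + 1*0.25 = 1.8125

1.8125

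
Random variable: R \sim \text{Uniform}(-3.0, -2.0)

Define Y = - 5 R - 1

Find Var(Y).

For Y = aR + b: Var(Y) = a² * Var(R)
Var(R) = (-2 + 3)^2/12 = 0.083333333
Var(Y) = (-5)² * 0.083333333 = 25 * 0.083333333 = 2.0833333

2.0833333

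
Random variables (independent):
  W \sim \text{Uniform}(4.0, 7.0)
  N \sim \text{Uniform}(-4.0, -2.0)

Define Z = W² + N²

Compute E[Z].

E[Z] = E[W²] + E[N²]
E[W²] = Var(W) + E[W]² = 0.75 + 30.25 = 31
E[N²] = Var(N) + E[N]² = 0.33333333 + 9 = 9.3333333
E[Z] = 31 + 9.3333333 = 40.333333

40.333333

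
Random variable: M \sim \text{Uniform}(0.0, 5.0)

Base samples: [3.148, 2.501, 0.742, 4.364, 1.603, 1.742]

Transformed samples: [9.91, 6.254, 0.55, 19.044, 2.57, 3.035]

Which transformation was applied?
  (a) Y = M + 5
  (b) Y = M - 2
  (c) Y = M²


Checking option (c) Y = M²:
  M = 3.148 -> Y = 9.91 ✓
  M = 2.501 -> Y = 6.254 ✓
  M = 0.742 -> Y = 0.55 ✓
All samples match this transformation.

(c) M²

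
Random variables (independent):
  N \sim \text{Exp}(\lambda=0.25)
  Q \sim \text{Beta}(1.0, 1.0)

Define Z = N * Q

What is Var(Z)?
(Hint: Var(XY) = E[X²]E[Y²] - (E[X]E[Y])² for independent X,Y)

Var(XY) = E[X²]E[Y²] - (E[X]E[Y])²
E[N] = 4, Var(N) = 16
E[Q] = 0.5, Var(Q) = 0.083333333
E[N²] = 16 + 4² = 32
E[Q²] = 0.083333333 + 0.5² = 0.33333333
Var(Z) = 32*0.33333333 - (4*0.5)²
= 10.666667 - 4 = 6.6666667

6.6666667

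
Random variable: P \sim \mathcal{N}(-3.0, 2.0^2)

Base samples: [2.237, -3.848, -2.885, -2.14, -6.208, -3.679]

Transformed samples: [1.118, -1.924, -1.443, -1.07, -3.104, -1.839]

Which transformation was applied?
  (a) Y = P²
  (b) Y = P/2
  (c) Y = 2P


Checking option (b) Y = P/2:
  P = 2.237 -> Y = 1.118 ✓
  P = -3.848 -> Y = -1.924 ✓
  P = -2.885 -> Y = -1.443 ✓
All samples match this transformation.

(b) P/2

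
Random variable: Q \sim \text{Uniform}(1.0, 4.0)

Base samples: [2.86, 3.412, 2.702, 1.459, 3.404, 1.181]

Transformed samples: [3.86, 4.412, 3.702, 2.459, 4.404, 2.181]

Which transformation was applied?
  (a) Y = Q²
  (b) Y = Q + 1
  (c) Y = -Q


Checking option (b) Y = Q + 1:
  Q = 2.86 -> Y = 3.86 ✓
  Q = 3.412 -> Y = 4.412 ✓
  Q = 2.702 -> Y = 3.702 ✓
All samples match this transformation.

(b) Q + 1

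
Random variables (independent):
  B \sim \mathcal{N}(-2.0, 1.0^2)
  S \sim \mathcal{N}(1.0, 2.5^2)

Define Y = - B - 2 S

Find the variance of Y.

For independent RVs: Var(aX + bY) = a²Var(X) + b²Var(Y)
Var(B) = 1
Var(S) = 6.25
Var(Y) = (-1)²*1 + (-2)²*6.25
= 1*1 + 4*6.25 = 26

26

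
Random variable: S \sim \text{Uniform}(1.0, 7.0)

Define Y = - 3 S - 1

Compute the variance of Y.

For Y = aS + b: Var(Y) = a² * Var(S)
Var(S) = (7 - 1)^2/12 = 3
Var(Y) = (-3)² * 3 = 9 * 3 = 27

27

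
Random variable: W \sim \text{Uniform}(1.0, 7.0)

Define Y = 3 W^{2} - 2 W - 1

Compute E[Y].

E[Y] = 3*E[W²] - 2*E[W] - 1
E[W] = 4
E[W²] = Var(W) + (E[W])² = 3 + 16 = 19
E[Y] = 3*19 - 2*4 - 1 = 48

48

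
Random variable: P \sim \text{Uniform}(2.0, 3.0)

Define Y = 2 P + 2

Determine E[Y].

For Y = 2P + 2:
E[Y] = 2 * E[P] + 2
E[P] = (2 + 3)/2 = 2.5
E[Y] = 2 * 2.5 + 2 = 7

7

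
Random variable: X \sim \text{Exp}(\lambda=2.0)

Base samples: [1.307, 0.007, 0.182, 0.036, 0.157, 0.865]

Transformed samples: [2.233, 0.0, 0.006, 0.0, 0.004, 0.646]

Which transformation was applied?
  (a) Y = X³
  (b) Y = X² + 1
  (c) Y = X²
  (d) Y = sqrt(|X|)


Checking option (a) Y = X³:
  X = 1.307 -> Y = 2.233 ✓
  X = 0.007 -> Y = 0.0 ✓
  X = 0.182 -> Y = 0.006 ✓
All samples match this transformation.

(a) X³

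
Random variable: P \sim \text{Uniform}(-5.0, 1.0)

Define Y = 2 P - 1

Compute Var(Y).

For Y = aP + b: Var(Y) = a² * Var(P)
Var(P) = (1 + 5)^2/12 = 3
Var(Y) = 2² * 3 = 4 * 3 = 12

12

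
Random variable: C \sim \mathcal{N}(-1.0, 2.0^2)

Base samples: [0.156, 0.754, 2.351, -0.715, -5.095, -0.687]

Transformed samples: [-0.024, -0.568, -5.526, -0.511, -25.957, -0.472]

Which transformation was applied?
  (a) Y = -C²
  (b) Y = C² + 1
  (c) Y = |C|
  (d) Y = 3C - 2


Checking option (a) Y = -C²:
  C = 0.156 -> Y = -0.024 ✓
  C = 0.754 -> Y = -0.568 ✓
  C = 2.351 -> Y = -5.526 ✓
All samples match this transformation.

(a) -C²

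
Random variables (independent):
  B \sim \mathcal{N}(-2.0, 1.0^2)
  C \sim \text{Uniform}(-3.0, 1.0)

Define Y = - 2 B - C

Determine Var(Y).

For independent RVs: Var(aX + bY) = a²Var(X) + b²Var(Y)
Var(B) = 1
Var(C) = 1.3333333
Var(Y) = (-2)²*1 + (-1)²*1.3333333
= 4*1 + 1*1.3333333 = 5.3333333

5.3333333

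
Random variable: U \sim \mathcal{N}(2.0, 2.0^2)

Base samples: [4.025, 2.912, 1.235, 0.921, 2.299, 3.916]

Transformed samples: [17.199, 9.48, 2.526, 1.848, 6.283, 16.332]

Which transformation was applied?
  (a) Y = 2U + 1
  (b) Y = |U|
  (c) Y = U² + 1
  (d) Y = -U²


Checking option (c) Y = U² + 1:
  U = 4.025 -> Y = 17.199 ✓
  U = 2.912 -> Y = 9.48 ✓
  U = 1.235 -> Y = 2.526 ✓
All samples match this transformation.

(c) U² + 1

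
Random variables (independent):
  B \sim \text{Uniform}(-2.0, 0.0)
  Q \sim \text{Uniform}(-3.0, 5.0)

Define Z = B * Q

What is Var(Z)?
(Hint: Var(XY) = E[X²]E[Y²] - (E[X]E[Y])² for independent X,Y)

Var(XY) = E[X²]E[Y²] - (E[X]E[Y])²
E[B] = -1, Var(B) = 0.33333333
E[Q] = 1, Var(Q) = 5.3333333
E[B²] = 0.33333333 + (-1)² = 1.3333333
E[Q²] = 5.3333333 + 1² = 6.3333333
Var(Z) = 1.3333333*6.3333333 - (-1*1)²
= 8.4444444 - 1 = 7.4444444

7.4444444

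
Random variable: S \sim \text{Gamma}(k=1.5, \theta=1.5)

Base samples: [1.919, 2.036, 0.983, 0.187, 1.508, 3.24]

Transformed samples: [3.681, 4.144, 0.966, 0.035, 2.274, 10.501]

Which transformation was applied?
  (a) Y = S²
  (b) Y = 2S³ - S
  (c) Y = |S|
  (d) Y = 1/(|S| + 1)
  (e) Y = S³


Checking option (a) Y = S²:
  S = 1.919 -> Y = 3.681 ✓
  S = 2.036 -> Y = 4.144 ✓
  S = 0.983 -> Y = 0.966 ✓
All samples match this transformation.

(a) S²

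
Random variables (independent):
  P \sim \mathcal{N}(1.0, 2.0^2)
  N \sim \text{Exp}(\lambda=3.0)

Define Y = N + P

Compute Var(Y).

For independent RVs: Var(aX + bY) = a²Var(X) + b²Var(Y)
Var(P) = 4
Var(N) = 0.11111111
Var(Y) = 1²*4 + 1²*0.11111111
= 1*4 + 1*0.11111111 = 4.1111111

4.1111111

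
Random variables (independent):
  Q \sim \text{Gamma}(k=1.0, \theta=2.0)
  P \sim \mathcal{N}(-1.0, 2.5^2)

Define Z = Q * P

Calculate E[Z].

For independent RVs: E[XY] = E[X]*E[Y]
E[Q] = 2
E[P] = -1
E[Z] = 2 * (-1) = -2

-2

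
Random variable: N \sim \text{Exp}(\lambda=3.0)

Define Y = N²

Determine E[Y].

E[N²] = Var(N) + (E[N])² = 0.11111111 + 0.11111111 = 0.22222222

0.22222222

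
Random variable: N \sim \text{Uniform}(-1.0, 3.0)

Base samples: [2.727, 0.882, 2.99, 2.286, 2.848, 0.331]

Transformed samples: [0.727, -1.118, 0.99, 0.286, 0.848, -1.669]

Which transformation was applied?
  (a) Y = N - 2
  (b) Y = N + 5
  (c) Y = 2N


Checking option (a) Y = N - 2:
  N = 2.727 -> Y = 0.727 ✓
  N = 0.882 -> Y = -1.118 ✓
  N = 2.99 -> Y = 0.99 ✓
All samples match this transformation.

(a) N - 2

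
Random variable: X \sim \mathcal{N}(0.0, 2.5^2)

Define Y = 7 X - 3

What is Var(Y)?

For Y = aX + b: Var(Y) = a² * Var(X)
Var(X) = 2.5^2 = 6.25
Var(Y) = 7² * 6.25 = 49 * 6.25 = 306.25

306.25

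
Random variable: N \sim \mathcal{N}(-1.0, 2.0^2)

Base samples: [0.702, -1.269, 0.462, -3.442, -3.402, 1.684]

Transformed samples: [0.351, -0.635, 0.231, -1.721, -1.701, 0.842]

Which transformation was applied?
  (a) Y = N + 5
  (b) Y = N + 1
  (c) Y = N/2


Checking option (c) Y = N/2:
  N = 0.702 -> Y = 0.351 ✓
  N = -1.269 -> Y = -0.635 ✓
  N = 0.462 -> Y = 0.231 ✓
All samples match this transformation.

(c) N/2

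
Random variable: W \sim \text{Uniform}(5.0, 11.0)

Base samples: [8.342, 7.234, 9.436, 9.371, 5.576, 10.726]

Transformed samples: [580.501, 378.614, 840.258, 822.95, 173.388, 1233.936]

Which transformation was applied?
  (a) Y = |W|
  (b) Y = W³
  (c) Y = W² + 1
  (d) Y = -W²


Checking option (b) Y = W³:
  W = 8.342 -> Y = 580.501 ✓
  W = 7.234 -> Y = 378.614 ✓
  W = 9.436 -> Y = 840.258 ✓
All samples match this transformation.

(b) W³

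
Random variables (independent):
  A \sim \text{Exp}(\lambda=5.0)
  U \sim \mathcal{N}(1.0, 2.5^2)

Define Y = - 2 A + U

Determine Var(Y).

For independent RVs: Var(aX + bY) = a²Var(X) + b²Var(Y)
Var(A) = 0.04
Var(U) = 6.25
Var(Y) = (-2)²*0.04 + 1²*6.25
= 4*0.04 + 1*6.25 = 6.41

6.41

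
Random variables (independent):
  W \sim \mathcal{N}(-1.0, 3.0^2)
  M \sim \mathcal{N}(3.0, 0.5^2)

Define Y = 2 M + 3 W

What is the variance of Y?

For independent RVs: Var(aX + bY) = a²Var(X) + b²Var(Y)
Var(W) = 9
Var(M) = 0.25
Var(Y) = 3²*9 + 2²*0.25
= 9*9 + 4*0.25 = 82

82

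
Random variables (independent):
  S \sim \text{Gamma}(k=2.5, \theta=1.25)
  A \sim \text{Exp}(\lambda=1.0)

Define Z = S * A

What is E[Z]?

For independent RVs: E[XY] = E[X]*E[Y]
E[S] = 3.125
E[A] = 1
E[Z] = 3.125 * 1 = 3.125

3.125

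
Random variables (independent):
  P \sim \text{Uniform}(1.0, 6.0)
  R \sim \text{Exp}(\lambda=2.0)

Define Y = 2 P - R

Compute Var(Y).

For independent RVs: Var(aX + bY) = a²Var(X) + b²Var(Y)
Var(P) = 2.0833333
Var(R) = 0.25
Var(Y) = 2²*2.0833333 + (-1)²*0.25
= 4*2.0833333 + 1*0.25 = 8.5833333

8.5833333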